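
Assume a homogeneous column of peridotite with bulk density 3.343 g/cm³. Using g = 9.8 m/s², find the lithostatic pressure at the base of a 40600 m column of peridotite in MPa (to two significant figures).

1300 MPa

peridotite: 3343 kg/m³ × 9.8 m/s² × 40600 m = 1.330×10^9 Pa = 1330 MPa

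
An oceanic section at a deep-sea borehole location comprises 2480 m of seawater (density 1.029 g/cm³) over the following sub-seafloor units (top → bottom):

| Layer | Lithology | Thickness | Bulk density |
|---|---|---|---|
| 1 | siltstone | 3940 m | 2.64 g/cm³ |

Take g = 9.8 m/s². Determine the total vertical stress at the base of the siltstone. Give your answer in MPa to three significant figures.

127 MPa

seawater: 1029 kg/m³ × 9.8 m/s² × 2480 m = 2.501×10^7 Pa = 25.01 MPa
siltstone: 2640 kg/m³ × 9.8 m/s² × 3940 m = 1.019×10^8 Pa = 101.9 MPa
Total = 25.01 + 101.9 = 126.94 MPa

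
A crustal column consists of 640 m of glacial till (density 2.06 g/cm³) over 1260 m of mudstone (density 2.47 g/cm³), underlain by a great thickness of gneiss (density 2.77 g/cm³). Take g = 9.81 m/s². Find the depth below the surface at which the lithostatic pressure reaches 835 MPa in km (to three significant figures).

31.0 km

Pressure at base of upper layers: 2060×9.81×640 + 2470×9.81×1260 = 4.346×10^7 Pa = 43.46 MPa
Remaining pressure to be supplied by gneiss: 8.350×10^8 − 4.346×10^7 = 7.915×10^8 Pa
Additional depth in gneiss = 7.915×10^8 Pa / (2770 kg/m³ × 9.81 m/s²) = 29129 m
Total depth = 1900 m + 29129 m = 31029 m
= 31.029 km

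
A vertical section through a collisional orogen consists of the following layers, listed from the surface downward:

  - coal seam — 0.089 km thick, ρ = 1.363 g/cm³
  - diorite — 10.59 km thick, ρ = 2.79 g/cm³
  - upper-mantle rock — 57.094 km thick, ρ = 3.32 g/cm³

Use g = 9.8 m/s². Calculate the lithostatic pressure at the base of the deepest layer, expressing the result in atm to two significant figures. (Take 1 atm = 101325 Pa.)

coal seam: 1363 kg/m³ × 9.8 m/s² × 89 m = 1.189×10^6 Pa = 11.73 atm
diorite: 2790 kg/m³ × 9.8 m/s² × 10590 m = 2.896×10^8 Pa = 2858 atm
upper-mantle rock: 3320 kg/m³ × 9.8 m/s² × 57094 m = 1.858×10^9 Pa = 18333 atm
Total = 11.73 + 2858 + 18333 = 21203 atm

21000 atm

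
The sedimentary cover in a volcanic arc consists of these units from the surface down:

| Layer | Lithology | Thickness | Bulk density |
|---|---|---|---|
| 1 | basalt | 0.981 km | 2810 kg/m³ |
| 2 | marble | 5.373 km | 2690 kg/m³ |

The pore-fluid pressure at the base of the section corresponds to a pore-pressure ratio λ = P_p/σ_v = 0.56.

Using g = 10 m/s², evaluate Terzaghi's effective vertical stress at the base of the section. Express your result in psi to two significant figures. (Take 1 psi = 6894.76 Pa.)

Overburden (lithostatic) stress σ_v:
basalt: 2810 kg/m³ × 10 m/s² × 981 m = 2.757×10^7 Pa = 27.57 MPa
marble: 2690 kg/m³ × 10 m/s² × 5373 m = 1.445×10^8 Pa = 144.5 MPa
Total = 27.57 + 144.5 = 172.10 MPa
Pore pressure P_p = λ·σ_v = 0.56 × 172.1 MPa = 96.38 MPa
Effective stress σ' = σ_v − P_p = 172.1 − 96.38 = 75.724 MPa = 10983 psi

11000 psi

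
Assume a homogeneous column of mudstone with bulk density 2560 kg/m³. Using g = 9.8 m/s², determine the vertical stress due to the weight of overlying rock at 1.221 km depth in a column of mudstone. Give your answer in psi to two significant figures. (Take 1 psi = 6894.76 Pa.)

mudstone: 2560 kg/m³ × 9.8 m/s² × 1221 m = 3.063×10^7 Pa = 4443 psi

4400 psi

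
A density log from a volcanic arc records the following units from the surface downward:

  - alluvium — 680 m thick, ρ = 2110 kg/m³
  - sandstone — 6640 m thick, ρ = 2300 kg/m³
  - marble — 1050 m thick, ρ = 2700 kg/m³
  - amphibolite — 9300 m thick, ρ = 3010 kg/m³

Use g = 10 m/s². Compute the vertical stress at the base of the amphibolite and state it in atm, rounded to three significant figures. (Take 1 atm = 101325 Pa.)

4690 atm

alluvium: 2110 kg/m³ × 10 m/s² × 680 m = 1.435×10^7 Pa = 141.6 atm
sandstone: 2300 kg/m³ × 10 m/s² × 6640 m = 1.527×10^8 Pa = 1507 atm
marble: 2700 kg/m³ × 10 m/s² × 1050 m = 2.835×10^7 Pa = 279.8 atm
amphibolite: 3010 kg/m³ × 10 m/s² × 9300 m = 2.799×10^8 Pa = 2763 atm
Total = 141.6 + 1507 + 279.8 + 2763 = 4691.3 atm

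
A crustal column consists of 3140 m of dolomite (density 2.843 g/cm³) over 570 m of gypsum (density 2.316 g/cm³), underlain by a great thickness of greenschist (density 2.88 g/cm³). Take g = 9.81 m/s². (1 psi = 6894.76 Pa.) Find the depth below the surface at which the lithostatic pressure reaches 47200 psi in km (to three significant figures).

11.7 km

Pressure at base of upper layers: 2843×9.81×3140 + 2316×9.81×570 = 1.005×10^8 Pa = 14580 psi
Remaining pressure to be supplied by greenschist: 3.254×10^8 − 1.005×10^8 = 2.249×10^8 Pa
Additional depth in greenschist = 2.249×10^8 Pa / (2880 kg/m³ × 9.81 m/s²) = 7960.6 m
Total depth = 3710 m + 7960.6 m = 11671 m
= 11.671 km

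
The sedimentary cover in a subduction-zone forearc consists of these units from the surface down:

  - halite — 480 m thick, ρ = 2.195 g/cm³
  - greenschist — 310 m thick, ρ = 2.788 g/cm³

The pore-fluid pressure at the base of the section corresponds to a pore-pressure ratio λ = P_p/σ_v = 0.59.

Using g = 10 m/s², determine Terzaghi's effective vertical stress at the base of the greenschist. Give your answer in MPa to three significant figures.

Overburden (lithostatic) stress σ_v:
halite: 2195 kg/m³ × 10 m/s² × 480 m = 1.054×10^7 Pa = 10.54 MPa
greenschist: 2788 kg/m³ × 10 m/s² × 310 m = 8.643×10^6 Pa = 8.643 MPa
Total = 10.54 + 8.643 = 19.179 MPa
Pore pressure P_p = λ·σ_v = 0.59 × 19.18 MPa = 11.32 MPa
Effective stress σ' = σ_v − P_p = 19.18 − 11.32 = 7.8633 MPa

7.86 MPa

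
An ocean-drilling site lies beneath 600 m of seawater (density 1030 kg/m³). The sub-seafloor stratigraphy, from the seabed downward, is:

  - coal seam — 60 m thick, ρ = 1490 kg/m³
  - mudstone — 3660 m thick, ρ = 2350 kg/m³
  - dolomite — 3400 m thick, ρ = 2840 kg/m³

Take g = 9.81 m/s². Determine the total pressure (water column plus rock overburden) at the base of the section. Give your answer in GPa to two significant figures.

0.19 GPa

seawater: 1030 kg/m³ × 9.81 m/s² × 600 m = 6.063×10^6 Pa = 6.063×10^-3 GPa
coal seam: 1490 kg/m³ × 9.81 m/s² × 60 m = 8.770×10^5 Pa = 8.770×10^-4 GPa
mudstone: 2350 kg/m³ × 9.81 m/s² × 3660 m = 8.438×10^7 Pa = 0.08438 GPa
dolomite: 2840 kg/m³ × 9.81 m/s² × 3400 m = 9.473×10^7 Pa = 0.09473 GPa
Total = 6.063×10^-3 + 8.770×10^-4 + 0.08438 + 0.09473 = 0.18604 GPa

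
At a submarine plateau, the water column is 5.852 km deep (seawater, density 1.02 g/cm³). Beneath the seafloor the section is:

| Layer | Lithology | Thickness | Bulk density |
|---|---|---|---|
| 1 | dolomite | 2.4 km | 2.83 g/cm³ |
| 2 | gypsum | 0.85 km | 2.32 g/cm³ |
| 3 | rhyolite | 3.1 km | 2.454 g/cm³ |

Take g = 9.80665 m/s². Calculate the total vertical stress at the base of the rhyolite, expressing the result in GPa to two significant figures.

0.22 GPa

seawater: 1020 kg/m³ × 9.80665 m/s² × 5852 m = 5.854×10^7 Pa = 0.05854 GPa
dolomite: 2830 kg/m³ × 9.80665 m/s² × 2400 m = 6.661×10^7 Pa = 0.06661 GPa
gypsum: 2320 kg/m³ × 9.80665 m/s² × 850 m = 1.934×10^7 Pa = 0.01934 GPa
rhyolite: 2454 kg/m³ × 9.80665 m/s² × 3100 m = 7.460×10^7 Pa = 0.07460 GPa
Total = 0.05854 + 0.06661 + 0.01934 + 0.07460 = 0.21908 GPa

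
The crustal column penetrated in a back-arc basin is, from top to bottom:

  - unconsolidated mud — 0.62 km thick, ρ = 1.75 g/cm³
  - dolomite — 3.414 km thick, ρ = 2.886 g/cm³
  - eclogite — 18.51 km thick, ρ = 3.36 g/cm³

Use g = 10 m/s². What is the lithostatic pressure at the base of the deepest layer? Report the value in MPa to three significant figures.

unconsolidated mud: 1750 kg/m³ × 10 m/s² × 620 m = 1.085×10^7 Pa = 10.85 MPa
dolomite: 2886 kg/m³ × 10 m/s² × 3414 m = 9.853×10^7 Pa = 98.53 MPa
eclogite: 3360 kg/m³ × 10 m/s² × 18510 m = 6.219×10^8 Pa = 621.9 MPa
Total = 10.85 + 98.53 + 621.9 = 731.31 MPa

731 MPa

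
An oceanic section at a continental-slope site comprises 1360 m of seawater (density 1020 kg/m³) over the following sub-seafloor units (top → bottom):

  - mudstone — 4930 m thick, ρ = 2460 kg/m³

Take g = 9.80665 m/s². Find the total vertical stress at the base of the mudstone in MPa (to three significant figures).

133 MPa

seawater: 1020 kg/m³ × 9.80665 m/s² × 1360 m = 1.360×10^7 Pa = 13.60 MPa
mudstone: 2460 kg/m³ × 9.80665 m/s² × 4930 m = 1.189×10^8 Pa = 118.9 MPa
Total = 13.60 + 118.9 = 132.54 MPa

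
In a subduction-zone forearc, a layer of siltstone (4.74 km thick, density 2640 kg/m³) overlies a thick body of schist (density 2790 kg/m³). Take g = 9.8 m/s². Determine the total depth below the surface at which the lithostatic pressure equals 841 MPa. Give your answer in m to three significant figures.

31000 m

Pressure at base of upper layers: 2640×9.8×4740 = 1.226×10^8 Pa = 122.6 MPa
Remaining pressure to be supplied by schist: 8.410×10^8 − 1.226×10^8 = 7.184×10^8 Pa
Additional depth in schist = 7.184×10^8 Pa / (2790 kg/m³ × 9.8 m/s²) = 26273 m
Total depth = 4740 m + 26273 m = 31013 m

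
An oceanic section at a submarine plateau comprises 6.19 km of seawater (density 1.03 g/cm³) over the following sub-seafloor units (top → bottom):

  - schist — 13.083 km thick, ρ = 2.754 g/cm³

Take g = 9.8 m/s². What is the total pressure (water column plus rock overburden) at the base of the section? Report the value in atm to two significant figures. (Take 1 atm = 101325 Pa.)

seawater: 1030 kg/m³ × 9.8 m/s² × 6190 m = 6.248×10^7 Pa = 616.6 atm
schist: 2754 kg/m³ × 9.8 m/s² × 13083 m = 3.531×10^8 Pa = 3485 atm
Total = 616.6 + 3485 = 4101.5 atm

4100 atm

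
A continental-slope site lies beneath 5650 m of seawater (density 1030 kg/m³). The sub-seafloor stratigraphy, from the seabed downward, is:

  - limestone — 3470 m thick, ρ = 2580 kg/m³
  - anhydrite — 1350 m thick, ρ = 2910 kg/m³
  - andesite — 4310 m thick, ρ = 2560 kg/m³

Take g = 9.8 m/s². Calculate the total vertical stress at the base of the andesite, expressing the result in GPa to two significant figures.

seawater: 1030 kg/m³ × 9.8 m/s² × 5650 m = 5.703×10^7 Pa = 0.05703 GPa
limestone: 2580 kg/m³ × 9.8 m/s² × 3470 m = 8.774×10^7 Pa = 0.08774 GPa
anhydrite: 2910 kg/m³ × 9.8 m/s² × 1350 m = 3.850×10^7 Pa = 0.03850 GPa
andesite: 2560 kg/m³ × 9.8 m/s² × 4310 m = 1.081×10^8 Pa = 0.1081 GPa
Total = 0.05703 + 0.08774 + 0.03850 + 0.1081 = 0.29140 GPa

0.29 GPa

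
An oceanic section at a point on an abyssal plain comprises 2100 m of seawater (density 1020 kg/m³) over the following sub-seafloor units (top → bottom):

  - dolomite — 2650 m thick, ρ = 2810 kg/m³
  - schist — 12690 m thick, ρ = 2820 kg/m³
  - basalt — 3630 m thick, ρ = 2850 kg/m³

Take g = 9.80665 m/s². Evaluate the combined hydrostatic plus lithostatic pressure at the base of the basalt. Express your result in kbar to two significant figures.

seawater: 1020 kg/m³ × 9.80665 m/s² × 2100 m = 2.101×10^7 Pa = 0.2101 kbar
dolomite: 2810 kg/m³ × 9.80665 m/s² × 2650 m = 7.303×10^7 Pa = 0.7303 kbar
schist: 2820 kg/m³ × 9.80665 m/s² × 12690 m = 3.509×10^8 Pa = 3.509 kbar
basalt: 2850 kg/m³ × 9.80665 m/s² × 3630 m = 1.015×10^8 Pa = 1.015 kbar
Total = 0.2101 + 0.7303 + 3.509 + 1.015 = 5.4642 kbar

5.5 kbar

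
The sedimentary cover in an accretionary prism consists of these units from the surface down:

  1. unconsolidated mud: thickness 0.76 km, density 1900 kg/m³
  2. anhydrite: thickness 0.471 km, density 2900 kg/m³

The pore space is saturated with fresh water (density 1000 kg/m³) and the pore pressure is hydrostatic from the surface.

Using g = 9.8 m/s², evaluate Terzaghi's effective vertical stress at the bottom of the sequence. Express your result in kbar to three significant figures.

Overburden (lithostatic) stress σ_v:
unconsolidated mud: 1900 kg/m³ × 9.8 m/s² × 760 m = 1.415×10^7 Pa = 14.15 MPa
anhydrite: 2900 kg/m³ × 9.8 m/s² × 471 m = 1.339×10^7 Pa = 13.39 MPa
Total = 14.15 + 13.39 = 27.537 MPa
Pore pressure P_p = 1000 kg/m³ × 9.8 m/s² × 1231 m = 1.206×10^7 Pa = 12.06 MPa
Effective stress σ' = σ_v − P_p = 27.54 − 12.06 = 15.473 MPa = 0.15473 kbar

0.155 kbar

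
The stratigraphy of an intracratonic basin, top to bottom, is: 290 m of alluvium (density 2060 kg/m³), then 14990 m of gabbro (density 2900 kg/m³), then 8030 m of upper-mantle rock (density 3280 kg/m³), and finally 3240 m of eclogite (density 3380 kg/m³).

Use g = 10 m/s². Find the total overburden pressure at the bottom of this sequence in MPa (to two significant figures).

810 MPa

alluvium: 2060 kg/m³ × 10 m/s² × 290 m = 5.974×10^6 Pa = 5.974 MPa
gabbro: 2900 kg/m³ × 10 m/s² × 14990 m = 4.347×10^8 Pa = 434.7 MPa
upper-mantle rock: 3280 kg/m³ × 10 m/s² × 8030 m = 2.634×10^8 Pa = 263.4 MPa
eclogite: 3380 kg/m³ × 10 m/s² × 3240 m = 1.095×10^8 Pa = 109.5 MPa
Total = 5.974 + 434.7 + 263.4 + 109.5 = 813.58 MPa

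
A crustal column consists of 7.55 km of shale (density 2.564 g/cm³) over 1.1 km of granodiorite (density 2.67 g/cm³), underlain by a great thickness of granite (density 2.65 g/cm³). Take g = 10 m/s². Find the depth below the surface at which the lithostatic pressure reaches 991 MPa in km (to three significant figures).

37.6 km

Pressure at base of upper layers: 2564×10×7550 + 2670×10×1100 = 2.230×10^8 Pa = 223.0 MPa
Remaining pressure to be supplied by granite: 9.910×10^8 − 2.230×10^8 = 7.680×10^8 Pa
Additional depth in granite = 7.680×10^8 Pa / (2650 kg/m³ × 10 m/s²) = 28983 m
Total depth = 8650 m + 28983 m = 37633 m
= 37.633 km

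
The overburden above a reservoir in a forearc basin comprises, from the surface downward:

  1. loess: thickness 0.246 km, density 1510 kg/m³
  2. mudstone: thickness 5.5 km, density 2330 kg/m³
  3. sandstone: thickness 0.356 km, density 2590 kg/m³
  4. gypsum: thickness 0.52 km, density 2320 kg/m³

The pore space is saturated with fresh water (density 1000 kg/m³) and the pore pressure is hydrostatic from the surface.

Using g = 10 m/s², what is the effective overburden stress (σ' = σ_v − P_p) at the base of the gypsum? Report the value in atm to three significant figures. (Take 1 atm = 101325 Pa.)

Overburden (lithostatic) stress σ_v:
loess: 1510 kg/m³ × 10 m/s² × 246 m = 3.715×10^6 Pa = 3.715 MPa
mudstone: 2330 kg/m³ × 10 m/s² × 5500 m = 1.282×10^8 Pa = 128.2 MPa
sandstone: 2590 kg/m³ × 10 m/s² × 356 m = 9.220×10^6 Pa = 9.220 MPa
gypsum: 2320 kg/m³ × 10 m/s² × 520 m = 1.206×10^7 Pa = 12.06 MPa
Total = 3.715 + 128.2 + 9.220 + 12.06 = 153.15 MPa
Pore pressure P_p = 1000 kg/m³ × 10 m/s² × 6622 m = 6.622×10^7 Pa = 66.22 MPa
Effective stress σ' = σ_v − P_p = 153.1 − 66.22 = 86.929 MPa = 857.92 atm

858 atm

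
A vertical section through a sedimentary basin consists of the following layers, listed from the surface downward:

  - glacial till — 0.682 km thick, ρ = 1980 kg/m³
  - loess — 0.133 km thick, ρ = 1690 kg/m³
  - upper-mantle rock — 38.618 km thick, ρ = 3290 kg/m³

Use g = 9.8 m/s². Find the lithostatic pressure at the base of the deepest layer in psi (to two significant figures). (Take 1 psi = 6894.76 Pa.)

glacial till: 1980 kg/m³ × 9.8 m/s² × 682 m = 1.323×10^7 Pa = 1919 psi
loess: 1690 kg/m³ × 9.8 m/s² × 133 m = 2.203×10^6 Pa = 319.5 psi
upper-mantle rock: 3290 kg/m³ × 9.8 m/s² × 38618 m = 1.245×10^9 Pa = 1.806×10^5 psi
Total = 1919 + 319.5 + 1.806×10^5 = 1.8283×10^5 psi

180000 psi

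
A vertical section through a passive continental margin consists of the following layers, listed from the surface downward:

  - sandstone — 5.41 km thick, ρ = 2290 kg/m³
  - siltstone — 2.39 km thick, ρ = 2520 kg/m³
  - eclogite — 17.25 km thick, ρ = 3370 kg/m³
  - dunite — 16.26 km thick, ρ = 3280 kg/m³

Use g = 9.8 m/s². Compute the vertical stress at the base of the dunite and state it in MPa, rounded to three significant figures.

sandstone: 2290 kg/m³ × 9.8 m/s² × 5410 m = 1.214×10^8 Pa = 121.4 MPa
siltstone: 2520 kg/m³ × 9.8 m/s² × 2390 m = 5.902×10^7 Pa = 59.02 MPa
eclogite: 3370 kg/m³ × 9.8 m/s² × 17250 m = 5.697×10^8 Pa = 569.7 MPa
dunite: 3280 kg/m³ × 9.8 m/s² × 16260 m = 5.227×10^8 Pa = 522.7 MPa
Total = 121.4 + 59.02 + 569.7 + 522.7 = 1272.8 MPa

1270 MPa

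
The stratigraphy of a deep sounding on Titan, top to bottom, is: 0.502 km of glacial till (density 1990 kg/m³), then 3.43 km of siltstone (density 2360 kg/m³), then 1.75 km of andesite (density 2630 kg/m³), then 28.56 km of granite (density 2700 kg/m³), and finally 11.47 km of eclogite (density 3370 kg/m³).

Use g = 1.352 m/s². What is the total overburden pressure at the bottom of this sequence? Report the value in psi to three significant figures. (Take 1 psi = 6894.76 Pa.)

25400 psi

glacial till: 1990 kg/m³ × 1.352 m/s² × 502 m = 1.351×10^6 Pa = 195.9 psi
siltstone: 2360 kg/m³ × 1.352 m/s² × 3430 m = 1.094×10^7 Pa = 1587 psi
andesite: 2630 kg/m³ × 1.352 m/s² × 1750 m = 6.223×10^6 Pa = 902.5 psi
granite: 2700 kg/m³ × 1.352 m/s² × 28560 m = 1.043×10^8 Pa = 15121 psi
eclogite: 3370 kg/m³ × 1.352 m/s² × 11470 m = 5.226×10^7 Pa = 7580 psi
Total = 195.9 + 1587 + 902.5 + 15121 + 7580 = 25386 psi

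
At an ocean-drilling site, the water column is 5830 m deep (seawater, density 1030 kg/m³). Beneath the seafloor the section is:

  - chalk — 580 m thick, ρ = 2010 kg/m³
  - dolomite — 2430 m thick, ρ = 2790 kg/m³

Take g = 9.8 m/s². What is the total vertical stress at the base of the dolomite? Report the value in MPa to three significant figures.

137 MPa

seawater: 1030 kg/m³ × 9.8 m/s² × 5830 m = 5.885×10^7 Pa = 58.85 MPa
chalk: 2010 kg/m³ × 9.8 m/s² × 580 m = 1.142×10^7 Pa = 11.42 MPa
dolomite: 2790 kg/m³ × 9.8 m/s² × 2430 m = 6.644×10^7 Pa = 66.44 MPa
Total = 58.85 + 11.42 + 66.44 = 136.71 MPa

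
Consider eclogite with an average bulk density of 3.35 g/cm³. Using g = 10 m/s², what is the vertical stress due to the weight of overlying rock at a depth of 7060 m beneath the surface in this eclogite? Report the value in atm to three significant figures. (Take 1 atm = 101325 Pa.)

eclogite: 3350 kg/m³ × 10 m/s² × 7060 m = 2.365×10^8 Pa = 2334 atm

2330 atm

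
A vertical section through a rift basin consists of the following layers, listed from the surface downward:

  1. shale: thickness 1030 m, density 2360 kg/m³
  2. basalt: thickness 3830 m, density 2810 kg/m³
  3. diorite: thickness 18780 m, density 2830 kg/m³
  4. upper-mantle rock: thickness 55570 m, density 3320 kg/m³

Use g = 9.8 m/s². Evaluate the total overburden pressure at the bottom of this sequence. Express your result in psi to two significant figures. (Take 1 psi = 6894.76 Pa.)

360000 psi

shale: 2360 kg/m³ × 9.8 m/s² × 1030 m = 2.382×10^7 Pa = 3455 psi
basalt: 2810 kg/m³ × 9.8 m/s² × 3830 m = 1.055×10^8 Pa = 15297 psi
diorite: 2830 kg/m³ × 9.8 m/s² × 18780 m = 5.208×10^8 Pa = 75542 psi
upper-mantle rock: 3320 kg/m³ × 9.8 m/s² × 55570 m = 1.808×10^9 Pa = 2.622×10^5 psi
Total = 3455 + 15297 + 75542 + 2.622×10^5 = 3.5653×10^5 psi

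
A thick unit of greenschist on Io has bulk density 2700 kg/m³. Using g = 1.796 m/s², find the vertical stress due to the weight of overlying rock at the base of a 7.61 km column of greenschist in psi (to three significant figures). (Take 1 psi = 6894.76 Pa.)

greenschist: 2700 kg/m³ × 1.796 m/s² × 7610 m = 3.690×10^7 Pa = 5352 psi

5350 psi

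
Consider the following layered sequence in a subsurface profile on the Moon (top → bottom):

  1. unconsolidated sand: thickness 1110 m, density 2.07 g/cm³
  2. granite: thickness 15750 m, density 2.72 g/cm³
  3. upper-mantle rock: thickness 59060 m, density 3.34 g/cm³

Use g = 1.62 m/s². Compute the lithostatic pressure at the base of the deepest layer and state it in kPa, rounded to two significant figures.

390000 kPa

unconsolidated sand: 2070 kg/m³ × 1.62 m/s² × 1110 m = 3.722×10^6 Pa = 3722 kPa
granite: 2720 kg/m³ × 1.62 m/s² × 15750 m = 6.940×10^7 Pa = 69401 kPa
upper-mantle rock: 3340 kg/m³ × 1.62 m/s² × 59060 m = 3.196×10^8 Pa = 3.196×10^5 kPa
Total = 3722 + 69401 + 3.196×10^5 = 3.9268×10^5 kPa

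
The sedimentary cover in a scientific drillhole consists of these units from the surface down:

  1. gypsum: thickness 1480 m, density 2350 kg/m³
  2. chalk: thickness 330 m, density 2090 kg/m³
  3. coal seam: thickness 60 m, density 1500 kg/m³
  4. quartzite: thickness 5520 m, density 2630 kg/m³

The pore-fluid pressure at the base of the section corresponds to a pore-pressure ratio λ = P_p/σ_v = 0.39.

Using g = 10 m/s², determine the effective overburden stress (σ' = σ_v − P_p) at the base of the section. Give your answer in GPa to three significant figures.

Overburden (lithostatic) stress σ_v:
gypsum: 2350 kg/m³ × 10 m/s² × 1480 m = 3.478×10^7 Pa = 34.78 MPa
chalk: 2090 kg/m³ × 10 m/s² × 330 m = 6.897×10^6 Pa = 6.897 MPa
coal seam: 1500 kg/m³ × 10 m/s² × 60 m = 9.000×10^5 Pa = 0.9000 MPa
quartzite: 2630 kg/m³ × 10 m/s² × 5520 m = 1.452×10^8 Pa = 145.2 MPa
Total = 34.78 + 6.897 + 0.9000 + 145.2 = 187.75 MPa
Pore pressure P_p = λ·σ_v = 0.39 × 187.8 MPa = 73.22 MPa
Effective stress σ' = σ_v − P_p = 187.8 − 73.22 = 114.53 MPa = 0.11453 GPa

0.115 GPa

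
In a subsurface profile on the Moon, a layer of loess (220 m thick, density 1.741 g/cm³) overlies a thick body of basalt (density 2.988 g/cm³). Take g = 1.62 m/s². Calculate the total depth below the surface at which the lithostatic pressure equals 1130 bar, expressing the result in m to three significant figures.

23400 m

Pressure at base of upper layers: 1741×1.62×220 = 6.205×10^5 Pa = 6.205 bar
Remaining pressure to be supplied by basalt: 1.130×10^8 − 6.205×10^5 = 1.124×10^8 Pa
Additional depth in basalt = 1.124×10^8 Pa / (2988 kg/m³ × 1.62 m/s²) = 23216 m
Total depth = 220 m + 23216 m = 23436 m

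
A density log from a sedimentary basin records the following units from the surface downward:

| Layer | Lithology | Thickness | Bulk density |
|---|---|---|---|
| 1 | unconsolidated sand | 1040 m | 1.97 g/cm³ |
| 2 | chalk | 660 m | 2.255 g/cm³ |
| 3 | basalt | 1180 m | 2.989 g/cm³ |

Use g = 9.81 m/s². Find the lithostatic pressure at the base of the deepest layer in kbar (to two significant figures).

0.69 kbar

unconsolidated sand: 1970 kg/m³ × 9.81 m/s² × 1040 m = 2.010×10^7 Pa = 0.2010 kbar
chalk: 2255 kg/m³ × 9.81 m/s² × 660 m = 1.460×10^7 Pa = 0.1460 kbar
basalt: 2989 kg/m³ × 9.81 m/s² × 1180 m = 3.460×10^7 Pa = 0.3460 kbar
Total = 0.2010 + 0.1460 + 0.3460 = 0.69299 kbar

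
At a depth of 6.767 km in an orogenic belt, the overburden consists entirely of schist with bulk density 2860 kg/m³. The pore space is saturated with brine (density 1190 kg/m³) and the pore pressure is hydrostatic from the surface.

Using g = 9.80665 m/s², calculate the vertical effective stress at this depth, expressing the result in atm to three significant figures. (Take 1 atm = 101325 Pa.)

Overburden (lithostatic) stress σ_v:
schist: 2860 kg/m³ × 9.80665 m/s² × 6767 m = 1.898×10^8 Pa = 189.8 MPa
Pore pressure P_p = 1190 kg/m³ × 9.80665 m/s² × 6767 m = 7.897×10^7 Pa = 78.97 MPa
Effective stress σ' = σ_v − P_p = 189.8 − 78.97 = 110.82 MPa = 1093.7 atm

1090 atm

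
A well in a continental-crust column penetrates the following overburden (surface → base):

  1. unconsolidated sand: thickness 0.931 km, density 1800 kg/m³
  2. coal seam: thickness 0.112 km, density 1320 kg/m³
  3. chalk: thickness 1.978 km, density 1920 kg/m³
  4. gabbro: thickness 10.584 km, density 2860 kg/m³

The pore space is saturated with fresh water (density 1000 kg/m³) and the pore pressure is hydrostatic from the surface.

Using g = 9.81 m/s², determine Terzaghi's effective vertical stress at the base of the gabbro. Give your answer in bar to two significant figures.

Overburden (lithostatic) stress σ_v:
unconsolidated sand: 1800 kg/m³ × 9.81 m/s² × 931 m = 1.644×10^7 Pa = 16.44 MPa
coal seam: 1320 kg/m³ × 9.81 m/s² × 112 m = 1.450×10^6 Pa = 1.450 MPa
chalk: 1920 kg/m³ × 9.81 m/s² × 1978 m = 3.726×10^7 Pa = 37.26 MPa
gabbro: 2860 kg/m³ × 9.81 m/s² × 10584 m = 2.970×10^8 Pa = 297.0 MPa
Total = 16.44 + 1.450 + 37.26 + 297.0 = 352.10 MPa
Pore pressure P_p = 1000 kg/m³ × 9.81 m/s² × 13605 m = 1.335×10^8 Pa = 133.5 MPa
Effective stress σ' = σ_v − P_p = 352.1 − 133.5 = 218.63 MPa = 2186.3 bar

2200 bar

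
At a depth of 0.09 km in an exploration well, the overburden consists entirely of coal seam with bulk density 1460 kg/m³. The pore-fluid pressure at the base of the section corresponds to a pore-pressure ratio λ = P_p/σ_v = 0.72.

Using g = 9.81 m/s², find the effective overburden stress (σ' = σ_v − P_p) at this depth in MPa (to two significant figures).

0.36 MPa

Overburden (lithostatic) stress σ_v:
coal seam: 1460 kg/m³ × 9.81 m/s² × 90 m = 1.289×10^6 Pa = 1.289 MPa
Pore pressure P_p = λ·σ_v = 0.72 × 1.289 MPa = 0.9281 MPa
Effective stress σ' = σ_v − P_p = 1.289 − 0.9281 = 0.36093 MPa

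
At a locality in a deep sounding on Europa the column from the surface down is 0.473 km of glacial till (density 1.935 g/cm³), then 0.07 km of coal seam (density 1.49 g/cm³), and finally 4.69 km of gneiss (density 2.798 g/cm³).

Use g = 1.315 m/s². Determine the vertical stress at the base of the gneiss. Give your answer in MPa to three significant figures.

glacial till: 1935 kg/m³ × 1.315 m/s² × 473 m = 1.204×10^6 Pa = 1.204 MPa
coal seam: 1490 kg/m³ × 1.315 m/s² × 70 m = 1.372×10^5 Pa = 0.1372 MPa
gneiss: 2798 kg/m³ × 1.315 m/s² × 4690 m = 1.726×10^7 Pa = 17.26 MPa
Total = 1.204 + 0.1372 + 17.26 = 18.597 MPa

18.6 MPa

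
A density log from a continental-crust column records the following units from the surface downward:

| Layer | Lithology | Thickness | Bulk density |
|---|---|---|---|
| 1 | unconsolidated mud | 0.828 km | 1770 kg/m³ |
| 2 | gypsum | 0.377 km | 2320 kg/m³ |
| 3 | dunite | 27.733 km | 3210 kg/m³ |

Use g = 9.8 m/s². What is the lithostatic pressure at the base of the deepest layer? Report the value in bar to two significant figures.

unconsolidated mud: 1770 kg/m³ × 9.8 m/s² × 828 m = 1.436×10^7 Pa = 143.6 bar
gypsum: 2320 kg/m³ × 9.8 m/s² × 377 m = 8.571×10^6 Pa = 85.71 bar
dunite: 3210 kg/m³ × 9.8 m/s² × 27733 m = 8.724×10^8 Pa = 8724 bar
Total = 143.6 + 85.71 + 8724 = 8953.6 bar

9000 bar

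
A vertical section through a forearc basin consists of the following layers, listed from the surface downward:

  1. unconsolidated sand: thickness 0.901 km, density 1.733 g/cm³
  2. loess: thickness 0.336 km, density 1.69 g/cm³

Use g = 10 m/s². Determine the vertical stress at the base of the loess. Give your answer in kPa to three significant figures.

21300 kPa

unconsolidated sand: 1733 kg/m³ × 10 m/s² × 901 m = 1.561×10^7 Pa = 15614 kPa
loess: 1690 kg/m³ × 10 m/s² × 336 m = 5.678×10^6 Pa = 5678 kPa
Total = 15614 + 5678 = 21293 kPa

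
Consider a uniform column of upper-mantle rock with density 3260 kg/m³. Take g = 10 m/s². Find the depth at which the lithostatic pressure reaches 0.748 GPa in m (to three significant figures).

22900 m

h = P/(ρg) = 0.748 GPa / (3260 kg/m³ × 10 m/s²) = 7.480×10^8 Pa / 32600 Pa/m = 22945 m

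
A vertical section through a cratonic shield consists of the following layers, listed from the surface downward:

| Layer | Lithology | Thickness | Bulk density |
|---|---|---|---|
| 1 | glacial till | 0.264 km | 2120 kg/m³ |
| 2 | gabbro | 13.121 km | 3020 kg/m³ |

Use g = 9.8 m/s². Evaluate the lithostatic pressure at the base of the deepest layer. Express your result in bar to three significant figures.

glacial till: 2120 kg/m³ × 9.8 m/s² × 264 m = 5.485×10^6 Pa = 54.85 bar
gabbro: 3020 kg/m³ × 9.8 m/s² × 13121 m = 3.883×10^8 Pa = 3883 bar
Total = 54.85 + 3883 = 3938.1 bar

3940 bar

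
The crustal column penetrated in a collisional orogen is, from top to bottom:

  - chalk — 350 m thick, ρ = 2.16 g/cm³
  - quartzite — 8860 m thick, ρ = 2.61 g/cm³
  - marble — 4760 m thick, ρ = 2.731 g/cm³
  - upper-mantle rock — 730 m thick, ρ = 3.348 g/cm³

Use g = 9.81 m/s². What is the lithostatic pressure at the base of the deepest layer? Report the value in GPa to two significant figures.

chalk: 2160 kg/m³ × 9.81 m/s² × 350 m = 7.416×10^6 Pa = 7.416×10^-3 GPa
quartzite: 2610 kg/m³ × 9.81 m/s² × 8860 m = 2.269×10^8 Pa = 0.2269 GPa
marble: 2731 kg/m³ × 9.81 m/s² × 4760 m = 1.275×10^8 Pa = 0.1275 GPa
upper-mantle rock: 3348 kg/m³ × 9.81 m/s² × 730 m = 2.398×10^7 Pa = 0.02398 GPa
Total = 7.416×10^-3 + 0.2269 + 0.1275 + 0.02398 = 0.38577 GPa

0.39 GPa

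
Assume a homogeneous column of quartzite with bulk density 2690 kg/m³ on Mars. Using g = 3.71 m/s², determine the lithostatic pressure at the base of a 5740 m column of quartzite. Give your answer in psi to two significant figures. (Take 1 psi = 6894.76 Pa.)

quartzite: 2690 kg/m³ × 3.71 m/s² × 5740 m = 5.728×10^7 Pa = 8308 psi

8300 psi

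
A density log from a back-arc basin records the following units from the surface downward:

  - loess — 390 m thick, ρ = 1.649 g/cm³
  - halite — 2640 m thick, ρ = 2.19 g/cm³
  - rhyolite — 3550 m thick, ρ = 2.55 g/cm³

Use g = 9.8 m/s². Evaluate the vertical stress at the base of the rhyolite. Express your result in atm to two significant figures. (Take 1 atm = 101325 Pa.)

loess: 1649 kg/m³ × 9.8 m/s² × 390 m = 6.302×10^6 Pa = 62.20 atm
halite: 2190 kg/m³ × 9.8 m/s² × 2640 m = 5.666×10^7 Pa = 559.2 atm
rhyolite: 2550 kg/m³ × 9.8 m/s² × 3550 m = 8.871×10^7 Pa = 875.5 atm
Total = 62.20 + 559.2 + 875.5 = 1496.9 atm

1500 atm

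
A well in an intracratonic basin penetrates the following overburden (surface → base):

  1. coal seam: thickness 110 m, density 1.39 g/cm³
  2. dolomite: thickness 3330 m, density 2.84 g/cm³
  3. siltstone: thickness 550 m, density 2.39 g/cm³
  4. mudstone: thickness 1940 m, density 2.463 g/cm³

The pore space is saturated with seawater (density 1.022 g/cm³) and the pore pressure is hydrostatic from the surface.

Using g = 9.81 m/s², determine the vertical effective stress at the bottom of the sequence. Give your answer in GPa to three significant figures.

Overburden (lithostatic) stress σ_v:
coal seam: 1390 kg/m³ × 9.81 m/s² × 110 m = 1.500×10^6 Pa = 1.500 MPa
dolomite: 2840 kg/m³ × 9.81 m/s² × 3330 m = 9.278×10^7 Pa = 92.78 MPa
siltstone: 2390 kg/m³ × 9.81 m/s² × 550 m = 1.290×10^7 Pa = 12.90 MPa
mudstone: 2463 kg/m³ × 9.81 m/s² × 1940 m = 4.687×10^7 Pa = 46.87 MPa
Total = 1.500 + 92.78 + 12.90 + 46.87 = 154.04 MPa
Pore pressure P_p = 1022 kg/m³ × 9.81 m/s² × 5930 m = 5.945×10^7 Pa = 59.45 MPa
Effective stress σ' = σ_v − P_p = 154.0 − 59.45 = 94.592 MPa = 0.094592 GPa

0.0946 GPa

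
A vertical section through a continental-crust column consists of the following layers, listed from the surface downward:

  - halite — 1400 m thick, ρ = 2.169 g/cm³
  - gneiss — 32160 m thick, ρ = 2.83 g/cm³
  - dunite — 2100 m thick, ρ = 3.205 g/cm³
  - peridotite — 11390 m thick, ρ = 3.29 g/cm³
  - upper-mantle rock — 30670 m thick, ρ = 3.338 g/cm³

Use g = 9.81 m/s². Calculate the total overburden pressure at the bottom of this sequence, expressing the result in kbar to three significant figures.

23.6 kbar

halite: 2169 kg/m³ × 9.81 m/s² × 1400 m = 2.979×10^7 Pa = 0.2979 kbar
gneiss: 2830 kg/m³ × 9.81 m/s² × 32160 m = 8.928×10^8 Pa = 8.928 kbar
dunite: 3205 kg/m³ × 9.81 m/s² × 2100 m = 6.603×10^7 Pa = 0.6603 kbar
peridotite: 3290 kg/m³ × 9.81 m/s² × 11390 m = 3.676×10^8 Pa = 3.676 kbar
upper-mantle rock: 3338 kg/m³ × 9.81 m/s² × 30670 m = 1.004×10^9 Pa = 10.04 kbar
Total = 0.2979 + 8.928 + 0.6603 + 3.676 + 10.04 = 23.606 kbar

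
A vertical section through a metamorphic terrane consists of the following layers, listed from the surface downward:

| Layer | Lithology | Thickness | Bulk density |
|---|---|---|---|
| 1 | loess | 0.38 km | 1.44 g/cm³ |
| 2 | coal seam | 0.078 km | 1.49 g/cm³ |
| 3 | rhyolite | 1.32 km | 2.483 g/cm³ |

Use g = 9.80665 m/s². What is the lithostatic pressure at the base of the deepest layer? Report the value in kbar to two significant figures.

0.39 kbar

loess: 1440 kg/m³ × 9.80665 m/s² × 380 m = 5.366×10^6 Pa = 0.05366 kbar
coal seam: 1490 kg/m³ × 9.80665 m/s² × 78 m = 1.140×10^6 Pa = 0.01140 kbar
rhyolite: 2483 kg/m³ × 9.80665 m/s² × 1320 m = 3.214×10^7 Pa = 0.3214 kbar
Total = 0.05366 + 0.01140 + 0.3214 = 0.38648 kbar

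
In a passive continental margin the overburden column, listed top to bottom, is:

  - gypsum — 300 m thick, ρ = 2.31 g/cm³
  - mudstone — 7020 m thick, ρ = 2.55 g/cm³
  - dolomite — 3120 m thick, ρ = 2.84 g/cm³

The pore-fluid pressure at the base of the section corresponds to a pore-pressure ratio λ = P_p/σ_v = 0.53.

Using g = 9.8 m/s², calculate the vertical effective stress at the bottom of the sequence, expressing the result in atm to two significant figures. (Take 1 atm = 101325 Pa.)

1200 atm

Overburden (lithostatic) stress σ_v:
gypsum: 2310 kg/m³ × 9.8 m/s² × 300 m = 6.791×10^6 Pa = 6.791 MPa
mudstone: 2550 kg/m³ × 9.8 m/s² × 7020 m = 1.754×10^8 Pa = 175.4 MPa
dolomite: 2840 kg/m³ × 9.8 m/s² × 3120 m = 8.684×10^7 Pa = 86.84 MPa
Total = 6.791 + 175.4 + 86.84 = 269.06 MPa
Pore pressure P_p = λ·σ_v = 0.53 × 269.1 MPa = 142.6 MPa
Effective stress σ' = σ_v − P_p = 269.1 − 142.6 = 126.46 MPa = 1248.0 atm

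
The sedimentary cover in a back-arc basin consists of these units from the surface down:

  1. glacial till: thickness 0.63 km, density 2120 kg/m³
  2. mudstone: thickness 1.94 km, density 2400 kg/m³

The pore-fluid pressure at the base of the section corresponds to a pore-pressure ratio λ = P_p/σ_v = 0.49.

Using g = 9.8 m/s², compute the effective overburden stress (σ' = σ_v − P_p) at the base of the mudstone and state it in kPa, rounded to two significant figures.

30000 kPa

Overburden (lithostatic) stress σ_v:
glacial till: 2120 kg/m³ × 9.8 m/s² × 630 m = 1.309×10^7 Pa = 13.09 MPa
mudstone: 2400 kg/m³ × 9.8 m/s² × 1940 m = 4.563×10^7 Pa = 45.63 MPa
Total = 13.09 + 45.63 = 58.718 MPa
Pore pressure P_p = λ·σ_v = 0.49 × 58.72 MPa = 28.77 MPa
Effective stress σ' = σ_v − P_p = 58.72 − 28.77 = 29.946 MPa = 29946 kPa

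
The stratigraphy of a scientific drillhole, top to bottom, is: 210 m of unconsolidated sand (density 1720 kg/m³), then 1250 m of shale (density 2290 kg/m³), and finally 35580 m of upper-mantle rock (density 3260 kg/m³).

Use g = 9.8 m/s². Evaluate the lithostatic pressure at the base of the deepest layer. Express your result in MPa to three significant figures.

1170 MPa

unconsolidated sand: 1720 kg/m³ × 9.8 m/s² × 210 m = 3.540×10^6 Pa = 3.540 MPa
shale: 2290 kg/m³ × 9.8 m/s² × 1250 m = 2.805×10^7 Pa = 28.05 MPa
upper-mantle rock: 3260 kg/m³ × 9.8 m/s² × 35580 m = 1.137×10^9 Pa = 1137 MPa
Total = 3.540 + 28.05 + 1137 = 1168.3 MPa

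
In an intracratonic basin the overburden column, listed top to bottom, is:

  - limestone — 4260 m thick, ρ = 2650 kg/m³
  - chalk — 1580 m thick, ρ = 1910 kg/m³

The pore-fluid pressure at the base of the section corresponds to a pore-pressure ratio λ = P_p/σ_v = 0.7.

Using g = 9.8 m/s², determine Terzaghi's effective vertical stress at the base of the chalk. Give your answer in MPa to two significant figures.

42 MPa

Overburden (lithostatic) stress σ_v:
limestone: 2650 kg/m³ × 9.8 m/s² × 4260 m = 1.106×10^8 Pa = 110.6 MPa
chalk: 1910 kg/m³ × 9.8 m/s² × 1580 m = 2.957×10^7 Pa = 29.57 MPa
Total = 110.6 + 29.57 = 140.21 MPa
Pore pressure P_p = λ·σ_v = 0.7 × 140.2 MPa = 98.14 MPa
Effective stress σ' = σ_v − P_p = 140.2 − 98.14 = 42.062 MPa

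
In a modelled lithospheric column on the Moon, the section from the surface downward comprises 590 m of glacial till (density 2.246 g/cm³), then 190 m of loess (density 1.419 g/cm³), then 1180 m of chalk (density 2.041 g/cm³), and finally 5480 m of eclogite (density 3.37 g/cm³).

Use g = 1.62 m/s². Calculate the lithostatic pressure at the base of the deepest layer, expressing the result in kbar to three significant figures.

glacial till: 2246 kg/m³ × 1.62 m/s² × 590 m = 2.147×10^6 Pa = 0.02147 kbar
loess: 1419 kg/m³ × 1.62 m/s² × 190 m = 4.368×10^5 Pa = 4.368×10^-3 kbar
chalk: 2041 kg/m³ × 1.62 m/s² × 1180 m = 3.902×10^6 Pa = 0.03902 kbar
eclogite: 3370 kg/m³ × 1.62 m/s² × 5480 m = 2.992×10^7 Pa = 0.2992 kbar
Total = 0.02147 + 4.368×10^-3 + 0.03902 + 0.2992 = 0.36403 kbar

0.364 kbar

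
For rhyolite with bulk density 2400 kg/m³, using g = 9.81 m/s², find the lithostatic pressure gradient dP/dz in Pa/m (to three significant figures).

dP/dz = ρg = 2400 kg/m³ × 9.81 m/s² = 23544 Pa/m

23500 Pa/m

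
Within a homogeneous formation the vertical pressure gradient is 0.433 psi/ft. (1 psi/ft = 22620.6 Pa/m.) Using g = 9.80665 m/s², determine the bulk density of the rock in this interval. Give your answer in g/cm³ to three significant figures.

ρ = (dP/dz)/g = 0.433 psi/ft / 9.80665 m/s² = 9794.7 Pa/m / 9.80665 m/s² = 998.78 kg/m³
= 0.9988 g/cm³

0.999 g/cm³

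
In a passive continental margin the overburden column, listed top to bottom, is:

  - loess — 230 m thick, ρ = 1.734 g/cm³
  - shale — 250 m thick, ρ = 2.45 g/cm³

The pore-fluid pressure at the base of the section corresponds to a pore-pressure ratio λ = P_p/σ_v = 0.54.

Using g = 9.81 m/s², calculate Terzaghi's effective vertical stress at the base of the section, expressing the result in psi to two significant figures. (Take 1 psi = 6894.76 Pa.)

660 psi

Overburden (lithostatic) stress σ_v:
loess: 1734 kg/m³ × 9.81 m/s² × 230 m = 3.912×10^6 Pa = 3.912 MPa
shale: 2450 kg/m³ × 9.81 m/s² × 250 m = 6.009×10^6 Pa = 6.009 MPa
Total = 3.912 + 6.009 = 9.9210 MPa
Pore pressure P_p = λ·σ_v = 0.54 × 9.921 MPa = 5.357 MPa
Effective stress σ' = σ_v − P_p = 9.921 − 5.357 = 4.5637 MPa = 661.91 psi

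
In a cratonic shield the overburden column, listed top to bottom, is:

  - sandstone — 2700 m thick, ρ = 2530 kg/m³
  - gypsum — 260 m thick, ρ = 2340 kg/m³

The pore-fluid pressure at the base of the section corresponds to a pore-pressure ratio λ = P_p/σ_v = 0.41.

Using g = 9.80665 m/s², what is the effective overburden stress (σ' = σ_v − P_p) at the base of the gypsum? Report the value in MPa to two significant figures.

43 MPa

Overburden (lithostatic) stress σ_v:
sandstone: 2530 kg/m³ × 9.80665 m/s² × 2700 m = 6.699×10^7 Pa = 66.99 MPa
gypsum: 2340 kg/m³ × 9.80665 m/s² × 260 m = 5.966×10^6 Pa = 5.966 MPa
Total = 66.99 + 5.966 = 72.956 MPa
Pore pressure P_p = λ·σ_v = 0.41 × 72.96 MPa = 29.91 MPa
Effective stress σ' = σ_v − P_p = 72.96 − 29.91 = 43.044 MPa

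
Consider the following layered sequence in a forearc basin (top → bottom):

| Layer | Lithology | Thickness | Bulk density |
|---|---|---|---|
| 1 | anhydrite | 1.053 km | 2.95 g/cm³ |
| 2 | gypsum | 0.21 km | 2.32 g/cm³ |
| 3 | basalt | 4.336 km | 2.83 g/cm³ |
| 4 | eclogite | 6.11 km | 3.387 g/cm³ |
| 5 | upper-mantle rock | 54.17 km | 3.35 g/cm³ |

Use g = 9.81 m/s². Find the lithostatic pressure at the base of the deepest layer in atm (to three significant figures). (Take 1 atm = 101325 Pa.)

anhydrite: 2950 kg/m³ × 9.81 m/s² × 1053 m = 3.047×10^7 Pa = 300.7 atm
gypsum: 2320 kg/m³ × 9.81 m/s² × 210 m = 4.779×10^6 Pa = 47.17 atm
basalt: 2830 kg/m³ × 9.81 m/s² × 4336 m = 1.204×10^8 Pa = 1188 atm
eclogite: 3387 kg/m³ × 9.81 m/s² × 6110 m = 2.030×10^8 Pa = 2004 atm
upper-mantle rock: 3350 kg/m³ × 9.81 m/s² × 54170 m = 1.780×10^9 Pa = 17569 atm
Total = 300.7 + 47.17 + 1188 + 2004 + 17569 = 21109 atm

21100 atm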